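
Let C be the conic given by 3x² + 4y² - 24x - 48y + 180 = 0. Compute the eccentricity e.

e = 1/2

Group: 3(x² - 8x) + 4(y² - 12y) = -180
3(x - 4)² + 4(y - 6)² = -180 + 48 + 144 = 12
Divide by 12: (x - 4)²/4 + (y - 6)²/3 = 1
Ellipse, center (4, 6), major axis horizontal; a² = 4, b² = 3.
c² = a² - b² = 1, so c = 1.
e = c/a = 1/2.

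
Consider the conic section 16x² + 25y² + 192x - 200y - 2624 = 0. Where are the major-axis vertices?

16(x² + 12x) + 25(y² - 8y) = 2624
Completing the square gives 16(x + 6)² + 25(y - 4)² = 2624 + 576 + 400 = 3600.
Dividing both sides by 3600: (x + 6)²/225 + (y - 4)²/144 = 1
Ellipse, center (-6, 4), major axis horizontal; a² = 225, b² = 144.
a = 15. Vertices at (h ± a, k).

(-21, 4) and (9, 4)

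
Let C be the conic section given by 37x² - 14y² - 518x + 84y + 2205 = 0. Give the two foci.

(7, 3 - √51) and (7, 3 + √51)

Group: 37(x² - 14x) -14(y² - 6y) = -2205
Completing the square gives 37(x - 7)² -14(y - 3)² = -2205 + 1813 - 126 = -518.
Dividing both sides by -518: (y - 3)²/37 - (x - 7)²/14 = 1
Hyperbola, center (7, 3), transverse axis vertical; a² = 37, b² = 14.
c² = a² + b² = 37 + 14 = 51, so c = √51.
Foci lie on the vertical axis through the center: (h, k ± c).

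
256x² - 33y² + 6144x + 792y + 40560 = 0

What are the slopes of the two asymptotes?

16√33/33 and -16√33/33

Group the x- and y-terms: 256(x² + 24x) -33(y² - 24y) = -40560
256(x + 12)² -33(y - 12)² = -40560 + 36864 - 4752 = -8448
Dividing both sides by -8448: (y - 12)²/256 - (x + 12)²/33 = 1
Hyperbola, center (-12, 12), transverse axis vertical; a² = 256, b² = 33.
For a vertical hyperbola the asymptotes have slope ±a/b.
Here that is ±16/√33 = ±16√33/33.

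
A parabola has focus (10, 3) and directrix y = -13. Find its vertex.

(10, -5)

The vertex is the midpoint between the focus and the directrix along the axis of symmetry.
Axis is vertical (directrix is horizontal). Vertex y-coordinate = (3 + (-13))/2 = -5; x-coordinate = 10.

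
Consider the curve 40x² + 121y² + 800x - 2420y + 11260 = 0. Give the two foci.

40(x² + 20x) + 121(y² - 20y) = -11260
Completing the square gives 40(x + 10)² + 121(y - 10)² = -11260 + 4000 + 12100 = 4840.
Divide by 4840: (x + 10)²/121 + (y - 10)²/40 = 1
Ellipse, center (-10, 10), major axis horizontal; a² = 121, b² = 40.
c² = a² - b² = 121 - 40 = 81, so c = 9.
Foci lie on the horizontal axis through the center: (h ± c, k).

(-19, 10) and (-1, 10)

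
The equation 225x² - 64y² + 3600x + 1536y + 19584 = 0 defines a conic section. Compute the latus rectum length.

225(x² + 16x) -64(y² - 24y) = -19584
Complete the square in x and y: 225(x + 8)² -64(y - 12)² = -19584 + 14400 - 9216 = -14400
Divide by -14400: (y - 12)²/225 - (x + 8)²/64 = 1
Hyperbola, center (-8, 12), transverse axis vertical; a² = 225, b² = 64.
Latus rectum length = 2b²/a = 2·64/15 = 128/15.

128/15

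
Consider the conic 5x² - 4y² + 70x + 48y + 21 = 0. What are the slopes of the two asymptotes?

√5/2 and -√5/2

Rearranging, 5(x² + 14x) -4(y² - 12y) = -21.
5(x + 7)² -4(y - 6)² = -21 + 245 - 144 = 80
Dividing both sides by 80: (x + 7)²/16 - (y - 6)²/20 = 1
Hyperbola, center (-7, 6), transverse axis horizontal; a² = 16, b² = 20.
For a horizontal hyperbola the asymptotes have slope ±b/a.
Here that is ±2√5/4 = ±√5/2.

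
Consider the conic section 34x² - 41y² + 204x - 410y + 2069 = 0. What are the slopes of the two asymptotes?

Collect terms: 34(x² + 6x) -41(y² + 10y) = -2069
Complete the square in x and y: 34(x + 3)² -41(y + 5)² = -2069 + 306 - 1025 = -2788
Divide by -2788: (y + 5)²/68 - (x + 3)²/82 = 1
Hyperbola, center (-3, -5), transverse axis vertical; a² = 68, b² = 82.
For a vertical hyperbola the asymptotes have slope ±a/b.
Here that is ±2√17/√82 = ±√1394/41.

√1394/41 and -√1394/41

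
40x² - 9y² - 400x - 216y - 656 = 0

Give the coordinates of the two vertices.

40(x² - 10x) -9(y² + 24y) = 656
40(x - 5)² -9(y + 12)² = 656 + 1000 - 1296 = 360
Divide through by 360 to get (x - 5)²/9 - (y + 12)²/40 = 1.
Hyperbola, center (5, -12), transverse axis horizontal; a² = 9, b² = 40.
a = 3. Vertices at (h ± a, k).

(2, -12) and (8, -12)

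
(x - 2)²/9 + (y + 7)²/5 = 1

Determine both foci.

Center (2, -7). The larger denominator 9 sits under the x-term, so the major axis is horizontal; a² = 9, b² = 5.
c² = a² - b² = 9 - 5 = 4, so c = 2.
Foci lie on the horizontal axis through the center: (h ± c, k).

(0, -7) and (4, -7)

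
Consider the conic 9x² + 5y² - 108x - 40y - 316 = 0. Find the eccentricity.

Group: 9(x² - 12x) + 5(y² - 8y) = 316
Complete the square in x and y: 9(x - 6)² + 5(y - 4)² = 316 + 324 + 80 = 720
Divide through by 720 to get (x - 6)²/80 + (y - 4)²/144 = 1.
Ellipse, center (6, 4), major axis vertical; a² = 144, b² = 80.
c² = a² - b² = 64, so c = 8.
e = c/a = 8/12 = 2/3.

e = 2/3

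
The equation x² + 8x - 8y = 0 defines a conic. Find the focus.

(-4, 0)

Only x is squared. Complete the square in x: (x + 4)² = 8(y + 2).
Vertex (-4, -2); 4p = 8 so p = 2. Opens up.
Focus is p units from the vertex along the axis: (h, k + p).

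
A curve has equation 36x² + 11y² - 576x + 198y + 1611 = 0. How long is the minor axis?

4√11

Collect terms: 36(x² - 16x) + 11(y² + 18y) = -1611
36(x - 8)² + 11(y + 9)² = -1611 + 2304 + 891 = 1584
Divide by 1584: (x - 8)²/44 + (y + 9)²/144 = 1
Ellipse, center (8, -9), major axis vertical; a² = 144, b² = 44.
b² = 44 so b = 2√11; the minor axis has length 2b = 4√11.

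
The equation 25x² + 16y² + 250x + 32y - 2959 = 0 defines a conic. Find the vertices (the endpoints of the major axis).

(-5, -16) and (-5, 14)

25(x² + 10x) + 16(y² + 2y) = 2959
Completing the square gives 25(x + 5)² + 16(y + 1)² = 2959 + 625 + 16 = 3600.
Divide through by 3600 to get (x + 5)²/144 + (y + 1)²/225 = 1.
Ellipse, center (-5, -1), major axis vertical; a² = 225, b² = 144.
a = 15. Vertices at (h, k ± a).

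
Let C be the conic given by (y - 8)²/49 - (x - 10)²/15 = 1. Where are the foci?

(10, 0) and (10, 16)

Center (10, 8). The positive term is the y-term, so the transverse axis is vertical; a² = 49, b² = 15.
c² = a² + b² = 49 + 15 = 64, so c = 8.
Foci lie on the vertical axis through the center: (h, k ± c).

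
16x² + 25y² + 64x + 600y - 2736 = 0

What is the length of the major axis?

Group: 16(x² + 4x) + 25(y² + 24y) = 2736
Completing the square gives 16(x + 2)² + 25(y + 12)² = 2736 + 64 + 3600 = 6400.
Divide through by 6400 to get (x + 2)²/400 + (y + 12)²/256 = 1.
Ellipse, center (-2, -12), major axis horizontal; a² = 400, b² = 256.
a² = 400 so a = 20; the major axis has length 2a = 40.

40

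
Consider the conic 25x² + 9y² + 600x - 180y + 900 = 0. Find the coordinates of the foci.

(-12, -6) and (-12, 26)

Group the x- and y-terms: 25(x² + 24x) + 9(y² - 20y) = -900
Complete the square: 25(x + 12)² + 9(y - 10)² = -900 + 3600 + 900 = 3600
Divide by 3600: (x + 12)²/144 + (y - 10)²/400 = 1
Ellipse, center (-12, 10), major axis vertical; a² = 400, b² = 144.
c² = a² - b² = 400 - 144 = 256, so c = 16.
Foci lie on the vertical axis through the center: (h, k ± c).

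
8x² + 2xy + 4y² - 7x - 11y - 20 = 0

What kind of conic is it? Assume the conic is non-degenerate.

ellipse

A = 8, B = 2, C = 4.
Discriminant B² − 4AC = 2² − 4·8·4 = -124.
B² − 4AC < 0 ⇒ ellipse.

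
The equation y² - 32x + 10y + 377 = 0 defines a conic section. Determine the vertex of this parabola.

(11, -5)

Only y is squared. Complete the square in y: (y + 5)² = 32(x - 11).
Vertex (11, -5); 4p = 32 so p = 8. Opens right.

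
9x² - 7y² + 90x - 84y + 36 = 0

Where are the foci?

(-5, -10) and (-5, -2)

Group the x- and y-terms: 9(x² + 10x) -7(y² + 12y) = -36
9(x + 5)² -7(y + 6)² = -36 + 225 - 252 = -63
Divide by -63: (y + 6)²/9 - (x + 5)²/7 = 1
Hyperbola, center (-5, -6), transverse axis vertical; a² = 9, b² = 7.
c² = a² + b² = 9 + 7 = 16, so c = 4.
Foci lie on the vertical axis through the center: (h, k ± c).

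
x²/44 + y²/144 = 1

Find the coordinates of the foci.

Center (0, 0). The larger denominator 144 sits under the y-term, so the major axis is vertical; a² = 144, b² = 44.
c² = a² - b² = 144 - 44 = 100, so c = 10.
Foci lie on the vertical axis through the center: (h, k ± c).

(0, -10) and (0, 10)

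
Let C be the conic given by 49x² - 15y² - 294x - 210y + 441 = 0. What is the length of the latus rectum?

Collect terms: 49(x² - 6x) -15(y² + 14y) = -441
49(x - 3)² -15(y + 7)² = -441 + 441 - 735 = -735
Dividing both sides by -735: (y + 7)²/49 - (x - 3)²/15 = 1
Hyperbola, center (3, -7), transverse axis vertical; a² = 49, b² = 15.
Latus rectum length = 2b²/a = 2·15/7 = 30/7.

30/7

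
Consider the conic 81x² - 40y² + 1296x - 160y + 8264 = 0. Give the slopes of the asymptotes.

9√10/20 and -9√10/20

Rearranging, 81(x² + 16x) -40(y² + 4y) = -8264.
Complete the square in x and y: 81(x + 8)² -40(y + 2)² = -8264 + 5184 - 160 = -3240
Divide through by -3240 to get (y + 2)²/81 - (x + 8)²/40 = 1.
Hyperbola, center (-8, -2), transverse axis vertical; a² = 81, b² = 40.
For a vertical hyperbola the asymptotes have slope ±a/b.
Here that is ±9/2√10 = ±9√10/20.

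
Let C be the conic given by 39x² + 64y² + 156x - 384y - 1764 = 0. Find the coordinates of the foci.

Group: 39(x² + 4x) + 64(y² - 6y) = 1764
Complete the square in x and y: 39(x + 2)² + 64(y - 3)² = 1764 + 156 + 576 = 2496
Divide through by 2496 to get (x + 2)²/64 + (y - 3)²/39 = 1.
Ellipse, center (-2, 3), major axis horizontal; a² = 64, b² = 39.
c² = a² - b² = 64 - 39 = 25, so c = 5.
Foci lie on the horizontal axis through the center: (h ± c, k).

(-7, 3) and (3, 3)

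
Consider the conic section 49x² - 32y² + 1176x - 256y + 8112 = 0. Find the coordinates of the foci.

Group the x- and y-terms: 49(x² + 24x) -32(y² + 8y) = -8112
Completing the square gives 49(x + 12)² -32(y + 4)² = -8112 + 7056 - 512 = -1568.
Dividing both sides by -1568: (y + 4)²/49 - (x + 12)²/32 = 1
Hyperbola, center (-12, -4), transverse axis vertical; a² = 49, b² = 32.
c² = a² + b² = 49 + 32 = 81, so c = 9.
Foci lie on the vertical axis through the center: (h, k ± c).

(-12, -13) and (-12, 5)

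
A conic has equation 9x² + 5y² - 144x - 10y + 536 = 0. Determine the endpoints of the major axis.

Group: 9(x² - 16x) + 5(y² - 2y) = -536
Complete the square: 9(x - 8)² + 5(y - 1)² = -536 + 576 + 5 = 45
Divide by 45: (x - 8)²/5 + (y - 1)²/9 = 1
Ellipse, center (8, 1), major axis vertical; a² = 9, b² = 5.
a = 3. Vertices at (h, k ± a).

(8, -2) and (8, 4)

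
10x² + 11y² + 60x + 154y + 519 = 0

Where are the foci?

Group: 10(x² + 6x) + 11(y² + 14y) = -519
10(x + 3)² + 11(y + 7)² = -519 + 90 + 539 = 110
Divide by 110: (x + 3)²/11 + (y + 7)²/10 = 1
Ellipse, center (-3, -7), major axis horizontal; a² = 11, b² = 10.
c² = a² - b² = 11 - 10 = 1, so c = 1.
Foci lie on the horizontal axis through the center: (h ± c, k).

(-4, -7) and (-2, -7)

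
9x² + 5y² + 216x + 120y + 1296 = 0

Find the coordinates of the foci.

(-12, -20) and (-12, -4)

Group the x- and y-terms: 9(x² + 24x) + 5(y² + 24y) = -1296
Complete the square in x and y: 9(x + 12)² + 5(y + 12)² = -1296 + 1296 + 720 = 720
Divide through by 720 to get (x + 12)²/80 + (y + 12)²/144 = 1.
Ellipse, center (-12, -12), major axis vertical; a² = 144, b² = 80.
c² = a² - b² = 144 - 80 = 64, so c = 8.
Foci lie on the vertical axis through the center: (h, k ± c).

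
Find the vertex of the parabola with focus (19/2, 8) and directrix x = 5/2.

The vertex is the midpoint between the focus and the directrix along the axis of symmetry.
Axis is horizontal (directrix is vertical). Vertex x-coordinate = (19/2 + 5/2)/2 = 6; y-coordinate = 8.

(6, 8)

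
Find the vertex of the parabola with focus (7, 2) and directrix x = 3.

(5, 2)

The vertex is the midpoint between the focus and the directrix along the axis of symmetry.
Axis is horizontal (directrix is vertical). Vertex x-coordinate = (7 + 3)/2 = 5; y-coordinate = 2.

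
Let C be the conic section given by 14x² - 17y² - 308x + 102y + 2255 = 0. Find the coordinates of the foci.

Group: 14(x² - 22x) -17(y² - 6y) = -2255
Complete the square: 14(x - 11)² -17(y - 3)² = -2255 + 1694 - 153 = -714
Dividing both sides by -714: (y - 3)²/42 - (x - 11)²/51 = 1
Hyperbola, center (11, 3), transverse axis vertical; a² = 42, b² = 51.
c² = a² + b² = 42 + 51 = 93, so c = √93.
Foci lie on the vertical axis through the center: (h, k ± c).

(11, 3 - √93) and (11, 3 + √93)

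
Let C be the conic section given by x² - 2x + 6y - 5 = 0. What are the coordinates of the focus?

Only x is squared. Complete the square in x: (x - 1)² = -6(y - 1).
Vertex (1, 1); 4p = -6 so p = -3/2. Opens down.
Focus is p units from the vertex along the axis: (h, k + p).

(1, -1/2)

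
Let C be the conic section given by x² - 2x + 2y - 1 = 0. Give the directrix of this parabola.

y = 3/2

Only x is squared. Complete the square in x: (x - 1)² = -2(y - 1).
Vertex (1, 1); 4p = -2 so p = -1/2. Opens down.
Directrix is the horizontal line y = k − p = 1 − (-1/2) = 3/2.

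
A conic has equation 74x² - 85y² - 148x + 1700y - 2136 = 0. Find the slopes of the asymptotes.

Group: 74(x² - 2x) -85(y² - 20y) = 2136
74(x - 1)² -85(y - 10)² = 2136 + 74 - 8500 = -6290
Divide by -6290: (y - 10)²/74 - (x - 1)²/85 = 1
Hyperbola, center (1, 10), transverse axis vertical; a² = 74, b² = 85.
For a vertical hyperbola the asymptotes have slope ±a/b.
Here that is ±√74/√85 = ±√6290/85.

√6290/85 and -√6290/85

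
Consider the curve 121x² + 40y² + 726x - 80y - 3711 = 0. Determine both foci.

(-3, -8) and (-3, 10)

Group the x- and y-terms: 121(x² + 6x) + 40(y² - 2y) = 3711
Complete the square in x and y: 121(x + 3)² + 40(y - 1)² = 3711 + 1089 + 40 = 4840
Divide by 4840: (x + 3)²/40 + (y - 1)²/121 = 1
Ellipse, center (-3, 1), major axis vertical; a² = 121, b² = 40.
c² = a² - b² = 121 - 40 = 81, so c = 9.
Foci lie on the vertical axis through the center: (h, k ± c).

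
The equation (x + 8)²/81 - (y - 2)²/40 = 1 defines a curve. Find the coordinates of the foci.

(-19, 2) and (3, 2)

Center (-8, 2). The positive term is the x-term, so the transverse axis is horizontal; a² = 81, b² = 40.
c² = a² + b² = 81 + 40 = 121, so c = 11.
Foci lie on the horizontal axis through the center: (h ± c, k).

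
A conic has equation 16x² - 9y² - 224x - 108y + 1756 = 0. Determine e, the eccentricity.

Group the x- and y-terms: 16(x² - 14x) -9(y² + 12y) = -1756
Complete the square: 16(x - 7)² -9(y + 6)² = -1756 + 784 - 324 = -1296
Dividing both sides by -1296: (y + 6)²/144 - (x - 7)²/81 = 1
Hyperbola, center (7, -6), transverse axis vertical; a² = 144, b² = 81.
c² = a² + b² = 225, so c = 15.
e = c/a = 15/12 = 5/4.

e = 5/4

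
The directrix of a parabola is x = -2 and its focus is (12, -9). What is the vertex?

(5, -9)

The vertex is the midpoint between the focus and the directrix along the axis of symmetry.
Axis is horizontal (directrix is vertical). Vertex x-coordinate = (12 + (-2))/2 = 5; y-coordinate = -9.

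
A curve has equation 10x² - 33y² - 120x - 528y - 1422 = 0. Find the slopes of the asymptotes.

√330/33 and -√330/33

Group the x- and y-terms: 10(x² - 12x) -33(y² + 16y) = 1422
Complete the square in x and y: 10(x - 6)² -33(y + 8)² = 1422 + 360 - 2112 = -330
Divide through by -330 to get (y + 8)²/10 - (x - 6)²/33 = 1.
Hyperbola, center (6, -8), transverse axis vertical; a² = 10, b² = 33.
For a vertical hyperbola the asymptotes have slope ±a/b.
Here that is ±√10/√33 = ±√330/33.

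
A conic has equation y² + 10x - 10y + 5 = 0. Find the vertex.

Only y is squared. Complete the square in y: (y - 5)² = -10(x - 2).
Vertex (2, 5); 4p = -10 so p = -5/2. Opens left.

(2, 5)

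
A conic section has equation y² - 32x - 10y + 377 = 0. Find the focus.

(19, 5)

Only y is squared. Complete the square in y: (y - 5)² = 32(x - 11).
Vertex (11, 5); 4p = 32 so p = 8. Opens right.
Focus is p units from the vertex along the axis: (h + p, k).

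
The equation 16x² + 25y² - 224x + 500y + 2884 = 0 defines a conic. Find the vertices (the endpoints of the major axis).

(2, -10) and (12, -10)

Rearranging, 16(x² - 14x) + 25(y² + 20y) = -2884.
Complete the square: 16(x - 7)² + 25(y + 10)² = -2884 + 784 + 2500 = 400
Divide through by 400 to get (x - 7)²/25 + (y + 10)²/16 = 1.
Ellipse, center (7, -10), major axis horizontal; a² = 25, b² = 16.
a = 5. Vertices at (h ± a, k).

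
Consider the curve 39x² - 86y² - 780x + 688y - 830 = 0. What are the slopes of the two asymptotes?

√3354/86 and -√3354/86

Group: 39(x² - 20x) -86(y² - 8y) = 830
39(x - 10)² -86(y - 4)² = 830 + 3900 - 1376 = 3354
Dividing both sides by 3354: (x - 10)²/86 - (y - 4)²/39 = 1
Hyperbola, center (10, 4), transverse axis horizontal; a² = 86, b² = 39.
For a horizontal hyperbola the asymptotes have slope ±b/a.
Here that is ±√39/√86 = ±√3354/86.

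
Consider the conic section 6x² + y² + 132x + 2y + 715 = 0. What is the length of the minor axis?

2√2

Rearranging, 6(x² + 22x) + (y² + 2y) = -715.
Complete the square in x and y: 6(x + 11)² + (y + 1)² = -715 + 726 + 1 = 12
Dividing both sides by 12: (x + 11)²/2 + (y + 1)²/12 = 1
Ellipse, center (-11, -1), major axis vertical; a² = 12, b² = 2.
b² = 2 so b = √2; the minor axis has length 2b = 2√2.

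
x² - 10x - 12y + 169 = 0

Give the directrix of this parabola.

Only x is squared. Complete the square in x: (x - 5)² = 12(y - 12).
Vertex (5, 12); 4p = 12 so p = 3. Opens up.
Directrix is the horizontal line y = k − p = 12 − (3) = 9.

y = 9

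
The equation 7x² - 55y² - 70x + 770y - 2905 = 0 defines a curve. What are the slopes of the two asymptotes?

√385/55 and -√385/55

Group: 7(x² - 10x) -55(y² - 14y) = 2905
Completing the square gives 7(x - 5)² -55(y - 7)² = 2905 + 175 - 2695 = 385.
Dividing both sides by 385: (x - 5)²/55 - (y - 7)²/7 = 1
Hyperbola, center (5, 7), transverse axis horizontal; a² = 55, b² = 7.
For a horizontal hyperbola the asymptotes have slope ±b/a.
Here that is ±√7/√55 = ±√385/55.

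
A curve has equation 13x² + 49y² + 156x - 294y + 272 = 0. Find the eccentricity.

e = 6/7

Collect terms: 13(x² + 12x) + 49(y² - 6y) = -272
13(x + 6)² + 49(y - 3)² = -272 + 468 + 441 = 637
Divide through by 637 to get (x + 6)²/49 + (y - 3)²/13 = 1.
Ellipse, center (-6, 3), major axis horizontal; a² = 49, b² = 13.
c² = a² - b² = 36, so c = 6.
e = c/a = 6/7.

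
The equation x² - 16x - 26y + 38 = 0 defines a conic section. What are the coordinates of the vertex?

Only x is squared. Complete the square in x: (x - 8)² = 26(y + 1).
Vertex (8, -1); 4p = 26 so p = 13/2. Opens up.

(8, -1)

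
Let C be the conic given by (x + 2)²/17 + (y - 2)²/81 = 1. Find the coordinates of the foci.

Center (-2, 2). The larger denominator 81 sits under the y-term, so the major axis is vertical; a² = 81, b² = 17.
c² = a² - b² = 81 - 17 = 64, so c = 8.
Foci lie on the vertical axis through the center: (h, k ± c).

(-2, -6) and (-2, 10)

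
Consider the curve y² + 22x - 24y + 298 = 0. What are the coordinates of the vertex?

Only y is squared. Complete the square in y: (y - 12)² = -22(x + 7).
Vertex (-7, 12); 4p = -22 so p = -11/2. Opens left.

(-7, 12)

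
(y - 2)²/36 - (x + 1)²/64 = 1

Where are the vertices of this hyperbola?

(-1, -4) and (-1, 8)

Center (-1, 2). The positive term is the y-term, so the transverse axis is vertical; a² = 36, b² = 64.
a = 6. Vertices at (h, k ± a).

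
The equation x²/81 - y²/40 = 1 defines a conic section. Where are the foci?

Center (0, 0). The positive term is the x-term, so the transverse axis is horizontal; a² = 81, b² = 40.
c² = a² + b² = 81 + 40 = 121, so c = 11.
Foci lie on the horizontal axis through the center: (h ± c, k).

(-11, 0) and (11, 0)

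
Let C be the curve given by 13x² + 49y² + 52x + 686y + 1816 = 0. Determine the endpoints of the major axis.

(-9, -7) and (5, -7)

13(x² + 4x) + 49(y² + 14y) = -1816
Complete the square in x and y: 13(x + 2)² + 49(y + 7)² = -1816 + 52 + 2401 = 637
Divide by 637: (x + 2)²/49 + (y + 7)²/13 = 1
Ellipse, center (-2, -7), major axis horizontal; a² = 49, b² = 13.
a = 7. Vertices at (h ± a, k).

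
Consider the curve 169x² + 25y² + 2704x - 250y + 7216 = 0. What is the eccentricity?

Group: 169(x² + 16x) + 25(y² - 10y) = -7216
Complete the square: 169(x + 8)² + 25(y - 5)² = -7216 + 10816 + 625 = 4225
Dividing both sides by 4225: (x + 8)²/25 + (y - 5)²/169 = 1
Ellipse, center (-8, 5), major axis vertical; a² = 169, b² = 25.
c² = a² - b² = 144, so c = 12.
e = c/a = 12/13.

e = 12/13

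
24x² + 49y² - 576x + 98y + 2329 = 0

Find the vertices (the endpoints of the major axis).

(5, -1) and (19, -1)

Group: 24(x² - 24x) + 49(y² + 2y) = -2329
Complete the square in x and y: 24(x - 12)² + 49(y + 1)² = -2329 + 3456 + 49 = 1176
Divide by 1176: (x - 12)²/49 + (y + 1)²/24 = 1
Ellipse, center (12, -1), major axis horizontal; a² = 49, b² = 24.
a = 7. Vertices at (h ± a, k).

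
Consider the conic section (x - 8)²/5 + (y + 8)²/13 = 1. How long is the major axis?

Center (8, -8). The larger denominator 13 sits under the y-term, so the major axis is vertical; a² = 13, b² = 5.
a² = 13 so a = √13; the major axis has length 2a = 2√13.

2√13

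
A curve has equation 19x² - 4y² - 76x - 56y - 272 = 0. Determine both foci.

Collect terms: 19(x² - 4x) -4(y² + 14y) = 272
Completing the square gives 19(x - 2)² -4(y + 7)² = 272 + 76 - 196 = 152.
Divide through by 152 to get (x - 2)²/8 - (y + 7)²/38 = 1.
Hyperbola, center (2, -7), transverse axis horizontal; a² = 8, b² = 38.
c² = a² + b² = 8 + 38 = 46, so c = √46.
Foci lie on the horizontal axis through the center: (h ± c, k).

(2 - √46, -7) and (2 + √46, -7)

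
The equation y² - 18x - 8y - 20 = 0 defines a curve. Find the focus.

(5/2, 4)

Only y is squared. Complete the square in y: (y - 4)² = 18(x + 2).
Vertex (-2, 4); 4p = 18 so p = 9/2. Opens right.
Focus is p units from the vertex along the axis: (h + p, k).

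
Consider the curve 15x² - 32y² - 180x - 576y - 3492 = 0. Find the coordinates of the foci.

(6 - √141, -9) and (6 + √141, -9)

15(x² - 12x) -32(y² + 18y) = 3492
Complete the square: 15(x - 6)² -32(y + 9)² = 3492 + 540 - 2592 = 1440
Divide through by 1440 to get (x - 6)²/96 - (y + 9)²/45 = 1.
Hyperbola, center (6, -9), transverse axis horizontal; a² = 96, b² = 45.
c² = a² + b² = 96 + 45 = 141, so c = √141.
Foci lie on the horizontal axis through the center: (h ± c, k).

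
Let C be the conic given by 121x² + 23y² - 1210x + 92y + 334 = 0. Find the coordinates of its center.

Rearranging, 121(x² - 10x) + 23(y² + 4y) = -334.
Complete the square in x and y: 121(x - 5)² + 23(y + 2)² = -334 + 3025 + 92 = 2783
Dividing both sides by 2783: (x - 5)²/23 + (y + 2)²/121 = 1
Ellipse with center (5, -2).

(5, -2)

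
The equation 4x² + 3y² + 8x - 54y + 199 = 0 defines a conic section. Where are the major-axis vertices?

(-1, 5) and (-1, 13)

Group the x- and y-terms: 4(x² + 2x) + 3(y² - 18y) = -199
Complete the square in x and y: 4(x + 1)² + 3(y - 9)² = -199 + 4 + 243 = 48
Dividing both sides by 48: (x + 1)²/12 + (y - 9)²/16 = 1
Ellipse, center (-1, 9), major axis vertical; a² = 16, b² = 12.
a = 4. Vertices at (h, k ± a).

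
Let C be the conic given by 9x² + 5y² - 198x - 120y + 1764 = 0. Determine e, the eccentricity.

e = 2/3

Group the x- and y-terms: 9(x² - 22x) + 5(y² - 24y) = -1764
Complete the square: 9(x - 11)² + 5(y - 12)² = -1764 + 1089 + 720 = 45
Divide through by 45 to get (x - 11)²/5 + (y - 12)²/9 = 1.
Ellipse, center (11, 12), major axis vertical; a² = 9, b² = 5.
c² = a² - b² = 4, so c = 2.
e = c/a = 2/3.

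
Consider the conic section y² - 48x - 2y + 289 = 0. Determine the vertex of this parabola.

Only y is squared. Complete the square in y: (y - 1)² = 48(x - 6).
Vertex (6, 1); 4p = 48 so p = 12. Opens right.

(6, 1)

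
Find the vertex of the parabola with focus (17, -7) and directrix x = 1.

(9, -7)

The vertex is the midpoint between the focus and the directrix along the axis of symmetry.
Axis is horizontal (directrix is vertical). Vertex x-coordinate = (17 + 1)/2 = 9; y-coordinate = -7.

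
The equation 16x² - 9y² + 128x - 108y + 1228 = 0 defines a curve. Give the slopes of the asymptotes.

4/3 and -4/3

16(x² + 8x) -9(y² + 12y) = -1228
16(x + 4)² -9(y + 6)² = -1228 + 256 - 324 = -1296
Divide by -1296: (y + 6)²/144 - (x + 4)²/81 = 1
Hyperbola, center (-4, -6), transverse axis vertical; a² = 144, b² = 81.
For a vertical hyperbola the asymptotes have slope ±a/b.
Here that is ±12/9 = ±4/3.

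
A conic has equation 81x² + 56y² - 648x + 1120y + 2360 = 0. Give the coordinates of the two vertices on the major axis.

Rearranging, 81(x² - 8x) + 56(y² + 20y) = -2360.
Complete the square: 81(x - 4)² + 56(y + 10)² = -2360 + 1296 + 5600 = 4536
Dividing both sides by 4536: (x - 4)²/56 + (y + 10)²/81 = 1
Ellipse, center (4, -10), major axis vertical; a² = 81, b² = 56.
a = 9. Vertices at (h, k ± a).

(4, -19) and (4, -1)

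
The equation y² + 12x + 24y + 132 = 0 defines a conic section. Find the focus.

(-2, -12)

Only y is squared. Complete the square in y: (y + 12)² = -12(x - 1).
Vertex (1, -12); 4p = -12 so p = -3. Opens left.
Focus is p units from the vertex along the axis: (h + p, k).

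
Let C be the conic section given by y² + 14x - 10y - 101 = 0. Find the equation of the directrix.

Only y is squared. Complete the square in y: (y - 5)² = -14(x - 9).
Vertex (9, 5); 4p = -14 so p = -7/2. Opens left.
Directrix is the vertical line x = h − p = 9 − (-7/2) = 25/2.

x = 25/2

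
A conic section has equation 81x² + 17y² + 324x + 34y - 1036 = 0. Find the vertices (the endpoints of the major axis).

Collect terms: 81(x² + 4x) + 17(y² + 2y) = 1036
81(x + 2)² + 17(y + 1)² = 1036 + 324 + 17 = 1377
Divide through by 1377 to get (x + 2)²/17 + (y + 1)²/81 = 1.
Ellipse, center (-2, -1), major axis vertical; a² = 81, b² = 17.
a = 9. Vertices at (h, k ± a).

(-2, -10) and (-2, 8)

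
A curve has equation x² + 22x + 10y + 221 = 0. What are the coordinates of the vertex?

(-11, -10)

Only x is squared. Complete the square in x: (x + 11)² = -10(y + 10).
Vertex (-11, -10); 4p = -10 so p = -5/2. Opens down.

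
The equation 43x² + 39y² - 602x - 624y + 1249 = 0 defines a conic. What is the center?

(7, 8)

Group the x- and y-terms: 43(x² - 14x) + 39(y² - 16y) = -1249
Complete the square: 43(x - 7)² + 39(y - 8)² = -1249 + 2107 + 2496 = 3354
Dividing both sides by 3354: (x - 7)²/78 + (y - 8)²/86 = 1
Ellipse with center (7, 8).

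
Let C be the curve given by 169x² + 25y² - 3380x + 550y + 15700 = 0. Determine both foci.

Rearranging, 169(x² - 20x) + 25(y² + 22y) = -15700.
Complete the square: 169(x - 10)² + 25(y + 11)² = -15700 + 16900 + 3025 = 4225
Divide by 4225: (x - 10)²/25 + (y + 11)²/169 = 1
Ellipse, center (10, -11), major axis vertical; a² = 169, b² = 25.
c² = a² - b² = 169 - 25 = 144, so c = 12.
Foci lie on the vertical axis through the center: (h, k ± c).

(10, -23) and (10, 1)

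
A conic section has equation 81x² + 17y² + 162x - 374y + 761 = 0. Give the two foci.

81(x² + 2x) + 17(y² - 22y) = -761
81(x + 1)² + 17(y - 11)² = -761 + 81 + 2057 = 1377
Divide by 1377: (x + 1)²/17 + (y - 11)²/81 = 1
Ellipse, center (-1, 11), major axis vertical; a² = 81, b² = 17.
c² = a² - b² = 81 - 17 = 64, so c = 8.
Foci lie on the vertical axis through the center: (h, k ± c).

(-1, 3) and (-1, 19)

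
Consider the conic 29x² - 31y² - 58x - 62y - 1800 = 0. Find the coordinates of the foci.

Group: 29(x² - 2x) -31(y² + 2y) = 1800
29(x - 1)² -31(y + 1)² = 1800 + 29 - 31 = 1798
Dividing both sides by 1798: (x - 1)²/62 - (y + 1)²/58 = 1
Hyperbola, center (1, -1), transverse axis horizontal; a² = 62, b² = 58.
c² = a² + b² = 62 + 58 = 120, so c = 2√30.
Foci lie on the horizontal axis through the center: (h ± c, k).

(1 - 2√30, -1) and (1 + 2√30, -1)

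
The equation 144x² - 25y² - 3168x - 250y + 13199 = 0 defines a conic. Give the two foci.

144(x² - 22x) -25(y² + 10y) = -13199
Complete the square: 144(x - 11)² -25(y + 5)² = -13199 + 17424 - 625 = 3600
Divide through by 3600 to get (x - 11)²/25 - (y + 5)²/144 = 1.
Hyperbola, center (11, -5), transverse axis horizontal; a² = 25, b² = 144.
c² = a² + b² = 25 + 144 = 169, so c = 13.
Foci lie on the horizontal axis through the center: (h ± c, k).

(-2, -5) and (24, -5)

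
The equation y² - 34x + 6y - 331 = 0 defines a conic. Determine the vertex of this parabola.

(-10, -3)

Only y is squared. Complete the square in y: (y + 3)² = 34(x + 10).
Vertex (-10, -3); 4p = 34 so p = 17/2. Opens right.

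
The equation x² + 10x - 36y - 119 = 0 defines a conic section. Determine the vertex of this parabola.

Only x is squared. Complete the square in x: (x + 5)² = 36(y + 4).
Vertex (-5, -4); 4p = 36 so p = 9. Opens up.

(-5, -4)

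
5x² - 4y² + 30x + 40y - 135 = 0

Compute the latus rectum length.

5(x² + 6x) -4(y² - 10y) = 135
Completing the square gives 5(x + 3)² -4(y - 5)² = 135 + 45 - 100 = 80.
Dividing both sides by 80: (x + 3)²/16 - (y - 5)²/20 = 1
Hyperbola, center (-3, 5), transverse axis horizontal; a² = 16, b² = 20.
Latus rectum length = 2b²/a = 2·20/4 = 10.

10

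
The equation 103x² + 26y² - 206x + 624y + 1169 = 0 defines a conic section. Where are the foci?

(1, -12 - √77) and (1, -12 + √77)

Group: 103(x² - 2x) + 26(y² + 24y) = -1169
Complete the square: 103(x - 1)² + 26(y + 12)² = -1169 + 103 + 3744 = 2678
Dividing both sides by 2678: (x - 1)²/26 + (y + 12)²/103 = 1
Ellipse, center (1, -12), major axis vertical; a² = 103, b² = 26.
c² = a² - b² = 103 - 26 = 77, so c = √77.
Foci lie on the vertical axis through the center: (h, k ± c).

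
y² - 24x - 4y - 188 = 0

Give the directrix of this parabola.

x = -14

Only y is squared. Complete the square in y: (y - 2)² = 24(x + 8).
Vertex (-8, 2); 4p = 24 so p = 6. Opens right.
Directrix is the vertical line x = h − p = -8 − (6) = -14.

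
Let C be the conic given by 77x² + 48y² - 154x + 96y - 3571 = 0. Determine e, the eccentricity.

e = √2233/77

Rearranging, 77(x² - 2x) + 48(y² + 2y) = 3571.
Completing the square gives 77(x - 1)² + 48(y + 1)² = 3571 + 77 + 48 = 3696.
Dividing both sides by 3696: (x - 1)²/48 + (y + 1)²/77 = 1
Ellipse, center (1, -1), major axis vertical; a² = 77, b² = 48.
c² = a² - b² = 29, so c = √29.
e = c/a = √29/√77 = √2233/77.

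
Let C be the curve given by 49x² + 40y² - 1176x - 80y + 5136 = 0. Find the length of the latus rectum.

49(x² - 24x) + 40(y² - 2y) = -5136
Complete the square: 49(x - 12)² + 40(y - 1)² = -5136 + 7056 + 40 = 1960
Dividing both sides by 1960: (x - 12)²/40 + (y - 1)²/49 = 1
Ellipse, center (12, 1), major axis vertical; a² = 49, b² = 40.
Latus rectum length = 2b²/a = 2·40/7 = 80/7.

80/7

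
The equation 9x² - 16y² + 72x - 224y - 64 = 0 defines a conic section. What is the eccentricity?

Collect terms: 9(x² + 8x) -16(y² + 14y) = 64
Complete the square in x and y: 9(x + 4)² -16(y + 7)² = 64 + 144 - 784 = -576
Divide by -576: (y + 7)²/36 - (x + 4)²/64 = 1
Hyperbola, center (-4, -7), transverse axis vertical; a² = 36, b² = 64.
c² = a² + b² = 100, so c = 10.
e = c/a = 10/6 = 5/3.

e = 5/3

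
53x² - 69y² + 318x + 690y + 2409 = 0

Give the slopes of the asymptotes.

Group: 53(x² + 6x) -69(y² - 10y) = -2409
53(x + 3)² -69(y - 5)² = -2409 + 477 - 1725 = -3657
Dividing both sides by -3657: (y - 5)²/53 - (x + 3)²/69 = 1
Hyperbola, center (-3, 5), transverse axis vertical; a² = 53, b² = 69.
For a vertical hyperbola the asymptotes have slope ±a/b.
Here that is ±√53/√69 = ±√3657/69.

√3657/69 and -√3657/69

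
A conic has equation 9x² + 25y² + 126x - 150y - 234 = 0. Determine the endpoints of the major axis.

Rearranging, 9(x² + 14x) + 25(y² - 6y) = 234.
Completing the square gives 9(x + 7)² + 25(y - 3)² = 234 + 441 + 225 = 900.
Divide by 900: (x + 7)²/100 + (y - 3)²/36 = 1
Ellipse, center (-7, 3), major axis horizontal; a² = 100, b² = 36.
a = 10. Vertices at (h ± a, k).

(-17, 3) and (3, 3)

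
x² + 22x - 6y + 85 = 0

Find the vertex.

(-11, -6)

Only x is squared. Complete the square in x: (x + 11)² = 6(y + 6).
Vertex (-11, -6); 4p = 6 so p = 3/2. Opens up.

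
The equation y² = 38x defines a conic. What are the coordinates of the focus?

Vertex (0, 0); 4p = 38 so p = 19/2. Opens right.
Focus is p units from the vertex along the axis: (h + p, k).

(19/2, 0)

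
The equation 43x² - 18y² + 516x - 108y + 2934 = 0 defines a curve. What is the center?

(-6, -3)

Rearranging, 43(x² + 12x) -18(y² + 6y) = -2934.
43(x + 6)² -18(y + 3)² = -2934 + 1548 - 162 = -1548
Divide by -1548: (y + 3)²/86 - (x + 6)²/36 = 1
Hyperbola with center (-6, -3).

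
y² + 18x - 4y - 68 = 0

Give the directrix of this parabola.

Only y is squared. Complete the square in y: (y - 2)² = -18(x - 4).
Vertex (4, 2); 4p = -18 so p = -9/2. Opens left.
Directrix is the vertical line x = h − p = 4 − (-9/2) = 17/2.

x = 17/2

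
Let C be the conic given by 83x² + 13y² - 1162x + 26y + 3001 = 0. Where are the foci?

(7, -1 - √70) and (7, -1 + √70)

Collect terms: 83(x² - 14x) + 13(y² + 2y) = -3001
83(x - 7)² + 13(y + 1)² = -3001 + 4067 + 13 = 1079
Divide through by 1079 to get (x - 7)²/13 + (y + 1)²/83 = 1.
Ellipse, center (7, -1), major axis vertical; a² = 83, b² = 13.
c² = a² - b² = 83 - 13 = 70, so c = √70.
Foci lie on the vertical axis through the center: (h, k ± c).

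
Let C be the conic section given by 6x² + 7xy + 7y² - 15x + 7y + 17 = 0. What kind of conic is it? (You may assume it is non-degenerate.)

ellipse

A = 6, B = 7, C = 7.
Discriminant B² − 4AC = 7² − 4·6·7 = -119.
B² − 4AC < 0 ⇒ ellipse.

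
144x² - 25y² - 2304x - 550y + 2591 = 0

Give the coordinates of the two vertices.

Collect terms: 144(x² - 16x) -25(y² + 22y) = -2591
Complete the square: 144(x - 8)² -25(y + 11)² = -2591 + 9216 - 3025 = 3600
Divide by 3600: (x - 8)²/25 - (y + 11)²/144 = 1
Hyperbola, center (8, -11), transverse axis horizontal; a² = 25, b² = 144.
a = 5. Vertices at (h ± a, k).

(3, -11) and (13, -11)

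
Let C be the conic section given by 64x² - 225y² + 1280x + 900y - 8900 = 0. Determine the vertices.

(-25, 2) and (5, 2)

Group: 64(x² + 20x) -225(y² - 4y) = 8900
64(x + 10)² -225(y - 2)² = 8900 + 6400 - 900 = 14400
Dividing both sides by 14400: (x + 10)²/225 - (y - 2)²/64 = 1
Hyperbola, center (-10, 2), transverse axis horizontal; a² = 225, b² = 64.
a = 15. Vertices at (h ± a, k).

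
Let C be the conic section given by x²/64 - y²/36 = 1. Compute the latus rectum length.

9

Center (0, 0). The positive term is the x-term, so the transverse axis is horizontal; a² = 64, b² = 36.
Latus rectum length = 2b²/a = 2·36/8 = 9.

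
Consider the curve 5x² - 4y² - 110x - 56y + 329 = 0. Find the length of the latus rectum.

10

Group the x- and y-terms: 5(x² - 22x) -4(y² + 14y) = -329
5(x - 11)² -4(y + 7)² = -329 + 605 - 196 = 80
Dividing both sides by 80: (x - 11)²/16 - (y + 7)²/20 = 1
Hyperbola, center (11, -7), transverse axis horizontal; a² = 16, b² = 20.
Latus rectum length = 2b²/a = 2·20/4 = 10.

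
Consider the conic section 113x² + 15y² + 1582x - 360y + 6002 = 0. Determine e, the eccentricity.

113(x² + 14x) + 15(y² - 24y) = -6002
Complete the square: 113(x + 7)² + 15(y - 12)² = -6002 + 5537 + 2160 = 1695
Divide through by 1695 to get (x + 7)²/15 + (y - 12)²/113 = 1.
Ellipse, center (-7, 12), major axis vertical; a² = 113, b² = 15.
c² = a² - b² = 98, so c = 7√2.
e = c/a = 7√2/√113 = 7√226/113.

e = 7√226/113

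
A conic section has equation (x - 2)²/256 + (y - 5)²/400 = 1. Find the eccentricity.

e = 3/5

Center (2, 5). The larger denominator 400 sits under the y-term, so the major axis is vertical; a² = 400, b² = 256.
c² = a² - b² = 144, so c = 12.
e = c/a = 12/20 = 3/5.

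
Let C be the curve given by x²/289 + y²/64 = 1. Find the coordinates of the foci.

(-15, 0) and (15, 0)

Center (0, 0). The larger denominator 289 sits under the x-term, so the major axis is horizontal; a² = 289, b² = 64.
c² = a² - b² = 289 - 64 = 225, so c = 15.
Foci lie on the horizontal axis through the center: (h ± c, k).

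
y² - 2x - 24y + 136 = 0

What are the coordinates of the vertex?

Only y is squared. Complete the square in y: (y - 12)² = 2(x + 4).
Vertex (-4, 12); 4p = 2 so p = 1/2. Opens right.

(-4, 12)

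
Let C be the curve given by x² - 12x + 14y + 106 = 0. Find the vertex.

Only x is squared. Complete the square in x: (x - 6)² = -14(y + 5).
Vertex (6, -5); 4p = -14 so p = -7/2. Opens down.

(6, -5)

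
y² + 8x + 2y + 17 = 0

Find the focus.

Only y is squared. Complete the square in y: (y + 1)² = -8(x + 2).
Vertex (-2, -1); 4p = -8 so p = -2. Opens left.
Focus is p units from the vertex along the axis: (h + p, k).

(-4, -1)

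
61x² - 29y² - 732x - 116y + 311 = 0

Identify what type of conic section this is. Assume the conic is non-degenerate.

hyperbola

No xy term. Coefficients of x² and y² are A = 61, C = -29.
A and C have opposite signs ⇒ hyperbola.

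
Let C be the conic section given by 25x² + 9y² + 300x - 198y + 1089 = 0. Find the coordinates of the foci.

Group the x- and y-terms: 25(x² + 12x) + 9(y² - 22y) = -1089
25(x + 6)² + 9(y - 11)² = -1089 + 900 + 1089 = 900
Divide through by 900 to get (x + 6)²/36 + (y - 11)²/100 = 1.
Ellipse, center (-6, 11), major axis vertical; a² = 100, b² = 36.
c² = a² - b² = 100 - 36 = 64, so c = 8.
Foci lie on the vertical axis through the center: (h, k ± c).

(-6, 3) and (-6, 19)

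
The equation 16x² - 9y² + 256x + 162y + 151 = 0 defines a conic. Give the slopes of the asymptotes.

Group: 16(x² + 16x) -9(y² - 18y) = -151
Completing the square gives 16(x + 8)² -9(y - 9)² = -151 + 1024 - 729 = 144.
Divide through by 144 to get (x + 8)²/9 - (y - 9)²/16 = 1.
Hyperbola, center (-8, 9), transverse axis horizontal; a² = 9, b² = 16.
For a horizontal hyperbola the asymptotes have slope ±b/a.
Here that is ±4/3.

4/3 and -4/3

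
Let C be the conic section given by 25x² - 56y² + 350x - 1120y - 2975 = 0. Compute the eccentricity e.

e = 9/5

25(x² + 14x) -56(y² + 20y) = 2975
Completing the square gives 25(x + 7)² -56(y + 10)² = 2975 + 1225 - 5600 = -1400.
Dividing both sides by -1400: (y + 10)²/25 - (x + 7)²/56 = 1
Hyperbola, center (-7, -10), transverse axis vertical; a² = 25, b² = 56.
c² = a² + b² = 81, so c = 9.
e = c/a = 9/5.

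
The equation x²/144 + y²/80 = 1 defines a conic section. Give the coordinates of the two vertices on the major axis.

Center (0, 0). The larger denominator 144 sits under the x-term, so the major axis is horizontal; a² = 144, b² = 80.
a = 12. Vertices at (h ± a, k).

(-12, 0) and (12, 0)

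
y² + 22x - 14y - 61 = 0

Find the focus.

Only y is squared. Complete the square in y: (y - 7)² = -22(x - 5).
Vertex (5, 7); 4p = -22 so p = -11/2. Opens left.
Focus is p units from the vertex along the axis: (h + p, k).

(-1/2, 7)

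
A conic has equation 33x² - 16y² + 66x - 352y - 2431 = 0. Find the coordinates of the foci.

33(x² + 2x) -16(y² + 22y) = 2431
33(x + 1)² -16(y + 11)² = 2431 + 33 - 1936 = 528
Dividing both sides by 528: (x + 1)²/16 - (y + 11)²/33 = 1
Hyperbola, center (-1, -11), transverse axis horizontal; a² = 16, b² = 33.
c² = a² + b² = 16 + 33 = 49, so c = 7.
Foci lie on the horizontal axis through the center: (h ± c, k).

(-8, -11) and (6, -11)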